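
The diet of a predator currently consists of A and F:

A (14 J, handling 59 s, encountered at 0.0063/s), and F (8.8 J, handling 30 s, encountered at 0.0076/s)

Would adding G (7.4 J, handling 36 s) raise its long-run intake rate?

Yes

Current rate: (0.0063×14 + 0.0076×8.8)/(1 + 0.0063×59 + 0.0076×30) = 0.09694 J/s.
G: E/h = 7.4/36 = 0.2056 J/s.
Since 0.2056 > R, including G increases the long-run rate.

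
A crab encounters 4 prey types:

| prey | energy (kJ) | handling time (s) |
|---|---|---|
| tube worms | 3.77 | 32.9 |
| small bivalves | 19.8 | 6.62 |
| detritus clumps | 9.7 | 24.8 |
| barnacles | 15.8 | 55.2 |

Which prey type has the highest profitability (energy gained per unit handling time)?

small bivalves

In descending order of E/h:
small bivalves: 19.8/6.62 = 2.99 kJ/s
detritus clumps: 9.7/24.8 = 0.391 kJ/s
barnacles: 15.8/55.2 = 0.286 kJ/s
tube worms: 3.77/32.9 = 0.115 kJ/s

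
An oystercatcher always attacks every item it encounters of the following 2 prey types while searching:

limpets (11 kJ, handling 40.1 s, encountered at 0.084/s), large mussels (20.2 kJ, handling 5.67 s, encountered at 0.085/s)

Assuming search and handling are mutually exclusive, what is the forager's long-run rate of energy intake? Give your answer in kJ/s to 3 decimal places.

0.544 kJ/s

R = Σλ_iE_i / (1 + Σλ_ih_i)
Numerator: 0.084×11 + 0.085×20.2 = 2.641
Denominator: 1 + 0.084×40.1 + 0.085×5.67 = 4.85
R = 2.641/4.85 = 0.5445 kJ/s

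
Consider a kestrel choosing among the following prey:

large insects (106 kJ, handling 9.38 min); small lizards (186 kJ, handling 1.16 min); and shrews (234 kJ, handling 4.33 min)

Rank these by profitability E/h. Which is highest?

Profitability E/h (kJ/min): large insects = 106/9.38 = 11.3, small lizards = 186/1.16 = 160, shrews = 234/4.33 = 54.
Ranked: small lizards > shrews > large insects.

small lizards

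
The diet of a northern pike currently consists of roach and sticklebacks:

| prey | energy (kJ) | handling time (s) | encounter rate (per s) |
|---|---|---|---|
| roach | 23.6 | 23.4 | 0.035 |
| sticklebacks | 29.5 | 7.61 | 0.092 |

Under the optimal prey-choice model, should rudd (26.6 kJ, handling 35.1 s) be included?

No

Current rate: (0.035×23.6 + 0.092×29.5)/(1 + 0.035×23.4 + 0.092×7.61) = 1.405 kJ/s.
rudd: E/h = 26.6/35.1 = 0.7578 kJ/s.
Since 0.7578 < R, time spent handling rudd is better spent searching.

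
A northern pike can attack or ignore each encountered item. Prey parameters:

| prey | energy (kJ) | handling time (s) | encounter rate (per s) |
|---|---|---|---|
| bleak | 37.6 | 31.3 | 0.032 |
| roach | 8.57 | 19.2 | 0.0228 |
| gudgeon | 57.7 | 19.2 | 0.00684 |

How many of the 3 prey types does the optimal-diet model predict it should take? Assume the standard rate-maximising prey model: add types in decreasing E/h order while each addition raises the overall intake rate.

2

Profitabilities (E/h, kJ/s): gudgeon 3.01, bleak 1.2, roach 0.446. Add prey in this order while the next type's profitability exceeds the intake rate on those already taken.
Rate on top 1: 0.3489. bleak: 1.2 > 0.3489 → include.
Rate on top 2: 0.7491. roach: 0.446 < 0.7491 → exclude; stop.
Optimal diet: gudgeon, bleak — 2 of 3 types.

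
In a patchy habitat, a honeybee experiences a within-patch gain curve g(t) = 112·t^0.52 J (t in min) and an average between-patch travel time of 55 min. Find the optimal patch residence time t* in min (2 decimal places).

Optimal t* satisfies g'(t*) = g(t*)/(T + t*).
g'(t) = 0.52·112·t^-0.48. Setting 0.52·112·t^-0.48 = 112·t^0.52/(55+t) gives 0.52(55+t) = t, so 0.48·t = 0.52×55.
t* = 0.52×55/0.48 = 59.58 min.

59.58 min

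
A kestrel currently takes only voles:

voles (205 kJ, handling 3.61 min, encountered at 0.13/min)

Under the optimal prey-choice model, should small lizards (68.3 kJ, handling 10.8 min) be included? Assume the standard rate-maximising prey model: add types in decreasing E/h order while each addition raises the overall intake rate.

No

Intake rate on the current diet: R = (0.13×205) / (1 + 0.13×3.61) = 26.65/1.469 = 18.14 kJ/min.
small lizards: E/h = 68.3/10.8 = 6.324 kJ/min.
Since 6.324 < R, time spent handling small lizards is better spent searching.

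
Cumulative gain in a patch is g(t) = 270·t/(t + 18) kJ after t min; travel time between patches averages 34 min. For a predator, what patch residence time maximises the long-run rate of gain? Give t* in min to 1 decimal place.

Optimal t* satisfies g'(t*) = g(t*)/(T + t*).
g'(t) = 270·18/(t + 18)². Setting 270·18/(t+18)² = 270t/[(t+18)(34+t)] gives 18(34+t) = t(t+18), so t² = 18×34 = 612.
t* = √612 = 24.74 min.

24.7 min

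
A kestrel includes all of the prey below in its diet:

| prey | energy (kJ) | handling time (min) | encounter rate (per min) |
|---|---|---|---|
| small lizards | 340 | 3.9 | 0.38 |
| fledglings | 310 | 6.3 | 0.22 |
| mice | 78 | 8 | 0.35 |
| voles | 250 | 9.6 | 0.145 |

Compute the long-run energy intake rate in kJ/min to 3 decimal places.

Energy encountered per unit search time: 0.38×340 + 0.22×310 + 0.35×78 + 0.145×250 = 260.9 kJ/min.
Handling time per unit search time: 0.38×3.9 + 0.22×6.3 + 0.35×8 + 0.145×9.6 = 7.06.
Rate = 260.9/(1 + 7.06) = 32.38 kJ/min.

32.376 kJ/min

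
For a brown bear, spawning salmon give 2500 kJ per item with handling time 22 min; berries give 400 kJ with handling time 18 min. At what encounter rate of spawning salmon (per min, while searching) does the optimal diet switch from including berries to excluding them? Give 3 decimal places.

0.011 per min

Drop berries once their profitability E₂/h₂ falls below the rate achievable on spawning salmon alone: E₂/h₂ = λE₁/(1 + λh₁).
Solve for λ: λE₁h₂ = E₂(1 + λh₁) → λ(E₁h₂ − E₂h₁) = E₂ → λ = E₂/(E₁h₂ − E₂h₁).
λ = 400/(2500×18 − 400×22) = 400/3.62e+04 = 0.01105 per min.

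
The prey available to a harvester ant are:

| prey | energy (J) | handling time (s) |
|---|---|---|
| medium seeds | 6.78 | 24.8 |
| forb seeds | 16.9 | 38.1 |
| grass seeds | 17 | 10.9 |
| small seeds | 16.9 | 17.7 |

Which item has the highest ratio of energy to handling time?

Profitability E/h (J/s): medium seeds = 6.78/24.8 = 0.273, forb seeds = 16.9/38.1 = 0.444, grass seeds = 17/10.9 = 1.56, small seeds = 16.9/17.7 = 0.955.
Ranked: grass seeds > small seeds > forb seeds > medium seeds.

grass seeds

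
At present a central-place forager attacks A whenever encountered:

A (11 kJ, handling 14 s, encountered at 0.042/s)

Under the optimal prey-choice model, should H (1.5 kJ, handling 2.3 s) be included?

On A alone, R = ΣλE/(1+Σλh) = 0.462/1.588 = 0.2909 kJ/s.
H: E/h = 1.5/2.3 = 0.6522 kJ/s.
Since 0.6522 > R, including H increases the long-run rate.

Yes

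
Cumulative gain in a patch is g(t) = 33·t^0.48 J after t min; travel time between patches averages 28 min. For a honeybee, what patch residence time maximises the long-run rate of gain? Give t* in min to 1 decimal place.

By the marginal value theorem, leave when the instantaneous gain rate g'(t) equals the habitat-wide average g(t)/(T + t).
g'(t) = 0.48·33·t^-0.52. Setting 0.48·33·t^-0.52 = 33·t^0.48/(28+t) gives 0.48(28+t) = t, so 0.52·t = 0.48×28.
t* = 0.48×28/0.52 = 25.85 min.

25.8 min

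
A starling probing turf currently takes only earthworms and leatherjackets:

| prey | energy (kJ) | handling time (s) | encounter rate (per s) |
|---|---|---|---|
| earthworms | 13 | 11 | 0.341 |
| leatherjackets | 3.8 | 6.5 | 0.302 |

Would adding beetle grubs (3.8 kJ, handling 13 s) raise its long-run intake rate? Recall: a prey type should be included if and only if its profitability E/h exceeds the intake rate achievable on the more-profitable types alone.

No

Current rate: (0.341×13 + 0.302×3.8)/(1 + 0.341×11 + 0.302×6.5) = 0.8312 kJ/s.
beetle grubs: E/h = 3.8/13 = 0.2923 kJ/s.
0.2923 < 0.8312, so adding beetle grubs would lower the average — exclude it.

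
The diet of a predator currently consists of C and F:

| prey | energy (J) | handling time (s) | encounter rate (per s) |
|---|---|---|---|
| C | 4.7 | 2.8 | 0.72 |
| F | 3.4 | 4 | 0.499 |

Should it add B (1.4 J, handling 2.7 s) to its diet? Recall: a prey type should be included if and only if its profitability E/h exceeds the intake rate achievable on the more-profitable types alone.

No

Intake rate on the current diet: R = (0.72×4.7 + 0.499×3.4) / (1 + 0.72×2.8 + 0.499×4) = 5.081/5.012 = 1.014 J/s.
B: E/h = 1.4/2.7 = 0.5185 J/s.
0.5185 < 1.014, so adding B would lower the average — exclude it.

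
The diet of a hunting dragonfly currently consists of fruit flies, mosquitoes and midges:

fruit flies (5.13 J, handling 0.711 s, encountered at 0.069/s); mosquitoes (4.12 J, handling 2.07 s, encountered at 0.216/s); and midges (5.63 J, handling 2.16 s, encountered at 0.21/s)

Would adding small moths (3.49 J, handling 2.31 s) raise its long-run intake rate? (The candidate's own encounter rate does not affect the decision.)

Current rate: (0.069×5.13 + 0.216×4.12 + 0.21×5.63)/(1 + 0.069×0.711 + 0.216×2.07 + 0.21×2.16) = 1.244 J/s.
Profitability of small moths: 3.49/2.31 = 1.511 J/s.
Since 1.511 > R, including small moths increases the long-run rate.

Yes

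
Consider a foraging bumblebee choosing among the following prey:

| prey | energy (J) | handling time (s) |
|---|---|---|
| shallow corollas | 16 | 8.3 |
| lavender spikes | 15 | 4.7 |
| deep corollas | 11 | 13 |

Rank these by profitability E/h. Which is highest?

lavender spikes

In descending order of E/h:
lavender spikes: 15/4.7 = 3.19 J/s
shallow corollas: 16/8.3 = 1.93 J/s
deep corollas: 11/13 = 0.846 J/s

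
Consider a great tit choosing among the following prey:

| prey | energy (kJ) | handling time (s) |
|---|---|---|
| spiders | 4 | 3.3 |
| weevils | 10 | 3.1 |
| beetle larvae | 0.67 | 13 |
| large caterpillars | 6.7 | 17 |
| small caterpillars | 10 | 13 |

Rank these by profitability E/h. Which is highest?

In descending order of E/h:
weevils: 10/3.1 = 3.23 kJ/s
spiders: 4/3.3 = 1.21 kJ/s
small caterpillars: 10/13 = 0.769 kJ/s
large caterpillars: 6.7/17 = 0.394 kJ/s
beetle larvae: 0.67/13 = 0.0515 kJ/s

weevils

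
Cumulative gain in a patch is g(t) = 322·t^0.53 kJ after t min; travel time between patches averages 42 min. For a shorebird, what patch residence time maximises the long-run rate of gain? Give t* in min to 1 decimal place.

47.4 min

Maximise g(t)/(T+t): set derivative to zero → g'(t)(T+t) = g(t).
g'(t) = 0.53·322·t^-0.47. Setting 0.53·322·t^-0.47 = 322·t^0.53/(42+t) gives 0.53(42+t) = t, so 0.47·t = 0.53×42.
t* = 0.53×42/0.47 = 47.36 min.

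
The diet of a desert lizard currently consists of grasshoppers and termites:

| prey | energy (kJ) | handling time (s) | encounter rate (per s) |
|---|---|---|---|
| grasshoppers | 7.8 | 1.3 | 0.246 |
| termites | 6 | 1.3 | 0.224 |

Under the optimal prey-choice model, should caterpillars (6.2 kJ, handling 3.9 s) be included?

No

Current rate: (0.246×7.8 + 0.224×6)/(1 + 0.246×1.3 + 0.224×1.3) = 2.025 kJ/s.
caterpillars: E/h = 6.2/3.9 = 1.59 kJ/s.
Since 1.59 < R, time spent handling caterpillars is better spent searching.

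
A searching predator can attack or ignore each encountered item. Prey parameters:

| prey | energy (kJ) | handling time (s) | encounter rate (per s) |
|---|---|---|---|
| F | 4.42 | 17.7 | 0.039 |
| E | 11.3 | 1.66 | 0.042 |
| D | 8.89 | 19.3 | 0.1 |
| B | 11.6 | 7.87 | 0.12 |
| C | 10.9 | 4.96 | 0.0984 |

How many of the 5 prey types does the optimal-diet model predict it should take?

3

Profitabilities (E/h, kJ/s): E 6.81, C 2.2, B 1.47, D 0.461, F 0.25. Add prey in this order while the next type's profitability exceeds the intake rate on those already taken.
Rate on top 1: 0.4437. C: 2.2 > 0.4437 → include.
Rate on top 2: 0.9932. B: 1.47 > 0.9932 → include.
Rate on top 3: 1.175. D: 0.461 < 1.175 → exclude; stop.
Optimal diet: E, C, B — 3 of 5 types.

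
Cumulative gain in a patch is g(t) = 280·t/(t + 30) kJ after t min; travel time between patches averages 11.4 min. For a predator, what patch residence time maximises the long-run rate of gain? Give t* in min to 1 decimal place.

Maximise g(t)/(T+t): set derivative to zero → g'(t)(T+t) = g(t).
g'(t) = 280·30/(t + 30)². Setting 280·30/(t+30)² = 280t/[(t+30)(11.4+t)] gives 30(11.4+t) = t(t+30), so t² = 30×11.4 = 342.
t* = √342 = 18.49 min.

18.5 min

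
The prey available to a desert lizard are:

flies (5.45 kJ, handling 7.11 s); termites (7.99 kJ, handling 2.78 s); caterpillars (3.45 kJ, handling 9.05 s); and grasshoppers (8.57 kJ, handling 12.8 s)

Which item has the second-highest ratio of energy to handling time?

Profitability E/h (kJ/s): flies = 5.45/7.11 = 0.767, termites = 7.99/2.78 = 2.87, caterpillars = 3.45/9.05 = 0.381, grasshoppers = 8.57/12.8 = 0.67.
Ranked: termites > flies > grasshoppers > caterpillars.

flies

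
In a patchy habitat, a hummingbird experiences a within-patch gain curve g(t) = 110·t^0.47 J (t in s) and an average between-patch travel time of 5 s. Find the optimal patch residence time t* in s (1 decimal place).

Maximise g(t)/(T+t): set derivative to zero → g'(t)(T+t) = g(t).
g'(t) = 0.47·110·t^-0.53. Setting 0.47·110·t^-0.53 = 110·t^0.47/(5+t) gives 0.47(5+t) = t, so 0.53·t = 0.47×5.
t* = 0.47×5/0.53 = 4.434 s.

4.4 s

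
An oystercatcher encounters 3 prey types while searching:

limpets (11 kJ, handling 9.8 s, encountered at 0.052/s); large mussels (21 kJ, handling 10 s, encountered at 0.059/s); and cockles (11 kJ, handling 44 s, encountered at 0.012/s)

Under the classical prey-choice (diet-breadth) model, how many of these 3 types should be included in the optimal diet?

Profitabilities (E/h, kJ/s): large mussels 2.1, limpets 1.12, cockles 0.25. Add prey in this order while the next type's profitability exceeds the intake rate on those already taken.
Rate on top 1: 0.7792. limpets: 1.12 > 0.7792 → include.
Rate on top 2: 0.8625. cockles: 0.25 < 0.8625 → exclude; stop.
Optimal diet: large mussels, limpets — 2 of 3 types.

2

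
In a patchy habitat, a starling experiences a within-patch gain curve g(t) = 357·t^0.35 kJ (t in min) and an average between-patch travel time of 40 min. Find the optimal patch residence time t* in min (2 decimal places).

Optimal t* satisfies g'(t*) = g(t*)/(T + t*).
g'(t) = 0.35·357·t^-0.65. Setting 0.35·357·t^-0.65 = 357·t^0.35/(40+t) gives 0.35(40+t) = t, so 0.65·t = 0.35×40.
t* = 0.35×40/0.65 = 21.54 min.

21.54 min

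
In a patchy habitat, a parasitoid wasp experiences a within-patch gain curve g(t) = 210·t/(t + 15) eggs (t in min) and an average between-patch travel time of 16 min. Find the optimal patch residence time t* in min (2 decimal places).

15.49 min

Maximise g(t)/(T+t): set derivative to zero → g'(t)(T+t) = g(t).
g'(t) = 210·15/(t + 15)². Setting 210·15/(t+15)² = 210t/[(t+15)(16+t)] gives 15(16+t) = t(t+15), so t² = 15×16 = 240.
t* = √240 = 15.49 min.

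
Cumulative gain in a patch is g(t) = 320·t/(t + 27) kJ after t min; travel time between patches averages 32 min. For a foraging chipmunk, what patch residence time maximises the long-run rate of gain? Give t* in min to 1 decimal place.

29.4 min

Optimal t* satisfies g'(t*) = g(t*)/(T + t*).
g'(t) = 320·27/(t + 27)². Setting 320·27/(t+27)² = 320t/[(t+27)(32+t)] gives 27(32+t) = t(t+27), so t² = 27×32 = 864.
t* = √864 = 29.39 min.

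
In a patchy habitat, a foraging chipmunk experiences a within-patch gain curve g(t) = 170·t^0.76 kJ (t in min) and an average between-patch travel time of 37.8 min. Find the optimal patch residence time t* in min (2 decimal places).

By the marginal value theorem, leave when the instantaneous gain rate g'(t) equals the habitat-wide average g(t)/(T + t).
g'(t) = 0.76·170·t^-0.24. Setting 0.76·170·t^-0.24 = 170·t^0.76/(37.8+t) gives 0.76(37.8+t) = t, so 0.24·t = 0.76×37.8.
t* = 0.76×37.8/0.24 = 119.7 min.

119.70 min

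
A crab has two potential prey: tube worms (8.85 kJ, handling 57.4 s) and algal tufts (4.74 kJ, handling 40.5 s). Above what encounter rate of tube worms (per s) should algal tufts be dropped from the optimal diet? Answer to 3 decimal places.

0.055 per s

At the threshold, the rate on tube worms alone equals the profitability of algal tufts: λ·8.85/(1 + λ·57.4) = 4.74/40.5 = 0.117.
Rearranging, λ(8.85 − 0.117×57.4) = 0.117, so λ = 0.117/2.132 = 0.05489 per s.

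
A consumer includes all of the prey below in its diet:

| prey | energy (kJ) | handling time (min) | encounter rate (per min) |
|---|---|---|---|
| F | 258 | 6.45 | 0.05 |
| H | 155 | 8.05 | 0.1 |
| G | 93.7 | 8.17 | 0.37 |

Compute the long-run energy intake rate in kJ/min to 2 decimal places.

12.25 kJ/min

Energy encountered per unit search time: 0.05×258 + 0.1×155 + 0.37×93.7 = 63.07 kJ/min.
Handling time per unit search time: 0.05×6.45 + 0.1×8.05 + 0.37×8.17 = 4.15.
Rate = 63.07/(1 + 4.15) = 12.25 kJ/min.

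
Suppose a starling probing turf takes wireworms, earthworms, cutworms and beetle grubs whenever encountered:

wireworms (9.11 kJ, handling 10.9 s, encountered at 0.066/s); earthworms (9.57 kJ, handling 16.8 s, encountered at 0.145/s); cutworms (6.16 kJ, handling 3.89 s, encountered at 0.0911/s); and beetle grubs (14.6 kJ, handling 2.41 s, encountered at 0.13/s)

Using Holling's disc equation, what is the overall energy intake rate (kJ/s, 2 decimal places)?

R = (0.066×9.11 + 0.145×9.57 + 0.0911×6.16 + 0.13×14.6) / (1 + 0.066×10.9 + 0.145×16.8 + 0.0911×3.89 + 0.13×2.41) = 4.448/4.823 = 0.9223 kJ/s.

0.92 kJ/s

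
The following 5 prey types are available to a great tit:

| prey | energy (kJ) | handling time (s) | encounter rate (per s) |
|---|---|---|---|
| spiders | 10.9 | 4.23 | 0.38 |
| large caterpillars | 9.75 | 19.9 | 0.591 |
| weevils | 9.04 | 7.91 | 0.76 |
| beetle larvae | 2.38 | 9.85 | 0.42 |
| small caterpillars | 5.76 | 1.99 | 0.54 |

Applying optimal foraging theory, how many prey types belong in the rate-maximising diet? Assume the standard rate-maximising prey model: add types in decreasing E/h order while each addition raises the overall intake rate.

2

Profitabilities (E/h, kJ/s): small caterpillars 2.89, spiders 2.58, weevils 1.14, large caterpillars 0.49, beetle larvae 0.242. Add prey in this order while the next type's profitability exceeds the intake rate on those already taken.
Rate on top 1: 1.499. spiders: 2.58 > 1.499 → include.
Rate on top 2: 1.97. weevils: 1.14 < 1.97 → exclude; stop.
Optimal diet: small caterpillars, spiders — 2 of 5 types.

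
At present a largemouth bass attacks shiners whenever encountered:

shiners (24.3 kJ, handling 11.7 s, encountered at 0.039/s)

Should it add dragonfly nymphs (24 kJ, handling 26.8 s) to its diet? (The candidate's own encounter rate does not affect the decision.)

Yes

On shiners alone, R = ΣλE/(1+Σλh) = 0.9477/1.456 = 0.6508 kJ/s.
dragonfly nymphs: E/h = 24/26.8 = 0.8955 kJ/s.
0.8955 > 0.6508, so adding dragonfly nymphs raises the average — include it.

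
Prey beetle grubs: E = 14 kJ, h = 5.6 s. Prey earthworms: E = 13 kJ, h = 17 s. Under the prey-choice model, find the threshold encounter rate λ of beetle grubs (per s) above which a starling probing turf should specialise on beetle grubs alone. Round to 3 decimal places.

0.079 per s

Drop earthworms once their profitability E₂/h₂ falls below the rate achievable on beetle grubs alone: E₂/h₂ = λE₁/(1 + λh₁).
Solve for λ: λE₁h₂ = E₂(1 + λh₁) → λ(E₁h₂ − E₂h₁) = E₂ → λ = E₂/(E₁h₂ − E₂h₁).
λ = 13/(14×17 − 13×5.6) = 13/165.2 = 0.07869 per s.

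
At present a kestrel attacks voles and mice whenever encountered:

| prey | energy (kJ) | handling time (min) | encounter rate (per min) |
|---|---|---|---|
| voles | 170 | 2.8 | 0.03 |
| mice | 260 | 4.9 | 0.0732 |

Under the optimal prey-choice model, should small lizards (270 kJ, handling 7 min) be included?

Current rate: (0.03×170 + 0.0732×260)/(1 + 0.03×2.8 + 0.0732×4.9) = 16.73 kJ/min.
small lizards: E/h = 270/7 = 38.57 kJ/min.
Since 38.57 > R, including small lizards increases the long-run rate.

Yes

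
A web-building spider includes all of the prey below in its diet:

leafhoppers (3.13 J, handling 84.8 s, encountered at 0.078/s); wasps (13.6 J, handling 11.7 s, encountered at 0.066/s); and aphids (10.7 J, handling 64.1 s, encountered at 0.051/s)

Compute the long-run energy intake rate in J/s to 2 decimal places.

0.14 J/s

R = Σλ_iE_i / (1 + Σλ_ih_i)
Numerator: 0.078×3.13 + 0.066×13.6 + 0.051×10.7 = 1.687
Denominator: 1 + 0.078×84.8 + 0.066×11.7 + 0.051×64.1 = 11.66
R = 1.687/11.66 = 0.1448 J/s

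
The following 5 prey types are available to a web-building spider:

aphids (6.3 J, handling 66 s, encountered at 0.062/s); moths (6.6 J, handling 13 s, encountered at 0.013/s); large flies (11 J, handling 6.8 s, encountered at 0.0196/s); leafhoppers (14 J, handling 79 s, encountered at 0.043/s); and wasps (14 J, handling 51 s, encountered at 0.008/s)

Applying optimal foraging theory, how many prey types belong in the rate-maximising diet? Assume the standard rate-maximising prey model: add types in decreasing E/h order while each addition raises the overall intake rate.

Rank by E/h (J/s): large flies 1.62, moths 0.508, wasps 0.275, leafhoppers 0.177, aphids 0.0955. Include each in turn until the next type's E/h falls below the running intake rate.
Rate on top 1: 0.1902. moths: 0.508 > 0.1902 → include.
Rate on top 2: 0.2314. wasps: 0.275 > 0.2314 → include.
Rate on top 3: 0.2417. leafhoppers: 0.177 < 0.2417 → exclude; stop.
Optimal diet: large flies, moths, wasps — 3 of 5 types.

3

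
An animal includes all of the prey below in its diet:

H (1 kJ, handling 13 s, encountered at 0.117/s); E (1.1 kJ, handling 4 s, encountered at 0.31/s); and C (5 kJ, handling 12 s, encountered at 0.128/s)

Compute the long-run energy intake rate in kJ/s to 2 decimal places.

R = Σλ_iE_i / (1 + Σλ_ih_i)
Numerator: 0.117×1 + 0.31×1.1 + 0.128×5 = 1.098
Denominator: 1 + 0.117×13 + 0.31×4 + 0.128×12 = 5.297
R = 1.098/5.297 = 0.2073 kJ/s

0.21 kJ/s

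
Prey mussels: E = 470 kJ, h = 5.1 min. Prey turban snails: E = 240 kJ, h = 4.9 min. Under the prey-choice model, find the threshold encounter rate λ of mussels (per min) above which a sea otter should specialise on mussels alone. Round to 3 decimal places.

The zero-one rule: include turban snails iff E₂/h₂ > λE₁/(1+λh₁). Equality gives the switch point.
λE₁h₂ = E₂ + λE₂h₁ ⇒ λ = E₂/(E₁h₂ − E₂h₁) = 240/(2303 − 1224) = 0.2224 per min.

0.222 per min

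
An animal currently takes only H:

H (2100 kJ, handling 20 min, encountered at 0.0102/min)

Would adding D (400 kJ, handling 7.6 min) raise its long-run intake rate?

Yes

On H alone, R = ΣλE/(1+Σλh) = 21.42/1.204 = 17.79 kJ/min.
D: E/h = 400/7.6 = 52.63 kJ/min.
Since 52.63 > R, including D increases the long-run rate.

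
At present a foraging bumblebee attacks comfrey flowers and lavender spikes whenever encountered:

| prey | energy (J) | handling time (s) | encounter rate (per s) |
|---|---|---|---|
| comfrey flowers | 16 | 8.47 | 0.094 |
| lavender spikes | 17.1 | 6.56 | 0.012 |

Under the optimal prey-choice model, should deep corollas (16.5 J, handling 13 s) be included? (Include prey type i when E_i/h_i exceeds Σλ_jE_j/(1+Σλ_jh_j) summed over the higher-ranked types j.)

On comfrey flowers and lavender spikes alone, R = ΣλE/(1+Σλh) = 1.709/1.875 = 0.9116 J/s.
Profitability of deep corollas: 16.5/13 = 1.269 J/s.
1.269 > 0.9116, so adding deep corollas raises the average — include it.

Yes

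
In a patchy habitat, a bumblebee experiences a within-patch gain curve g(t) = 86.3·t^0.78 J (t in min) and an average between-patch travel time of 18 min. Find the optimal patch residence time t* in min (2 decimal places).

Optimal t* satisfies g'(t*) = g(t*)/(T + t*).
g'(t) = 0.78·86.3·t^-0.22. Setting 0.78·86.3·t^-0.22 = 86.3·t^0.78/(18+t) gives 0.78(18+t) = t, so 0.22·t = 0.78×18.
t* = 0.78×18/0.22 = 63.82 min.

63.82 min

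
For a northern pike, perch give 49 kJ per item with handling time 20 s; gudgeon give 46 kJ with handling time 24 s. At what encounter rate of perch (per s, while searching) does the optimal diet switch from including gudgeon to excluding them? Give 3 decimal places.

0.180 per s

Drop gudgeon once their profitability E₂/h₂ falls below the rate achievable on perch alone: E₂/h₂ = λE₁/(1 + λh₁).
Solve for λ: λE₁h₂ = E₂(1 + λh₁) → λ(E₁h₂ − E₂h₁) = E₂ → λ = E₂/(E₁h₂ − E₂h₁).
λ = 46/(49×24 − 46×20) = 46/256 = 0.1797 per s.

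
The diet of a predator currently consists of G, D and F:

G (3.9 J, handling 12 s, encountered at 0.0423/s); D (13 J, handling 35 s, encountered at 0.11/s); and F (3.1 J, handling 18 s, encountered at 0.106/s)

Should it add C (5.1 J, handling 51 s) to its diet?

No

Intake rate on the current diet: R = (0.0423×3.9 + 0.11×13 + 0.106×3.1) / (1 + 0.0423×12 + 0.11×35 + 0.106×18) = 1.924/7.266 = 0.2648 J/s.
Profitability of C: 5.1/51 = 0.1 J/s.
Since 0.1 < R, time spent handling C is better spent searching.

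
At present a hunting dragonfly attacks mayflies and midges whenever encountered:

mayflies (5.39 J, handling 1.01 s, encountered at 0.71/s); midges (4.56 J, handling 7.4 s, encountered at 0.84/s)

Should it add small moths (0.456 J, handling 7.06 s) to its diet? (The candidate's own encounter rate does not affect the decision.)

No

Current rate: (0.71×5.39 + 0.84×4.56)/(1 + 0.71×1.01 + 0.84×7.4) = 0.9652 J/s.
small moths: E/h = 0.456/7.06 = 0.06459 J/s.
0.06459 < 0.9652, so adding small moths would lower the average — exclude it.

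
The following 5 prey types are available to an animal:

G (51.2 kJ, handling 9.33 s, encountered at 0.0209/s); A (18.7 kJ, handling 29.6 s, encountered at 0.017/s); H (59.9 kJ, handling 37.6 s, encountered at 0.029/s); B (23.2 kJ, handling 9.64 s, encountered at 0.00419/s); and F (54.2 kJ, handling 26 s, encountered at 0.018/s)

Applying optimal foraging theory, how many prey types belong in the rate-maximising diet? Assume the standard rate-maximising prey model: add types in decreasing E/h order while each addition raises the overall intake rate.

4

E/h in descending order: G 5.49, B 2.41, F 2.08, H 1.59, A 0.632 kJ/s. The optimal diet is the largest prefix of this list for which every included type satisfies E_i/h_i > R on the types above it.
Rate on top 1: 0.8955. B: 2.41 > 0.8955 → include.
Rate on top 2: 0.9449. F: 2.08 > 0.9449 → include.
Rate on top 3: 1.258. H: 1.59 > 1.258 → include.
Rate on top 4: 1.389. A: 0.632 < 1.389 → exclude; stop.
Optimal diet: G, B, F, H — 4 of 5 types.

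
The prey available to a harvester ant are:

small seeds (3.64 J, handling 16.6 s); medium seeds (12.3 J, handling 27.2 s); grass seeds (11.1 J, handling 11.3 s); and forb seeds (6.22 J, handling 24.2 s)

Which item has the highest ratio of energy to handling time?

Profitability E/h (J/s): small seeds = 3.64/16.6 = 0.219, medium seeds = 12.3/27.2 = 0.452, grass seeds = 11.1/11.3 = 0.982, forb seeds = 6.22/24.2 = 0.257.
Ranked: grass seeds > medium seeds > forb seeds > small seeds.

grass seeds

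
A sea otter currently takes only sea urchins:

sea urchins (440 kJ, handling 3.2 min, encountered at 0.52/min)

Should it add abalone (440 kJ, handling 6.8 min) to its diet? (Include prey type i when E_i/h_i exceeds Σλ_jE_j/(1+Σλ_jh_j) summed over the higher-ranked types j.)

Current rate: (0.52×440)/(1 + 0.52×3.2) = 85.89 kJ/min.
abalone: E/h = 440/6.8 = 64.71 kJ/min.
Since 64.71 < R, time spent handling abalone is better spent searching.

No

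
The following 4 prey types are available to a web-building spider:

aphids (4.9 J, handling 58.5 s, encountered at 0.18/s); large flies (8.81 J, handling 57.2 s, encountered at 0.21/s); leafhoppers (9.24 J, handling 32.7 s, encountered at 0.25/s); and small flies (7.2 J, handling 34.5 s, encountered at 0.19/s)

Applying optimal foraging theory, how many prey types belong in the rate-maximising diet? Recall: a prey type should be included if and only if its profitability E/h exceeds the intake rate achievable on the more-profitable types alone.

1

Profitabilities (E/h, J/s): leafhoppers 0.283, small flies 0.209, large flies 0.154, aphids 0.0838. Add prey in this order while the next type's profitability exceeds the intake rate on those already taken.
Rate on top 1: 0.2518. small flies: 0.209 < 0.2518 → exclude; stop.
Optimal diet: leafhoppers — 1 of 4 types.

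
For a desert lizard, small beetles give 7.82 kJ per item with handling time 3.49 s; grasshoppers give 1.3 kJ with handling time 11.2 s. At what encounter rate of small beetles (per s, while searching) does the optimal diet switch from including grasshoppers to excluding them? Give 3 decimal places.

Drop grasshoppers once their profitability E₂/h₂ falls below the rate achievable on small beetles alone: E₂/h₂ = λE₁/(1 + λh₁).
Solve for λ: λE₁h₂ = E₂(1 + λh₁) → λ(E₁h₂ − E₂h₁) = E₂ → λ = E₂/(E₁h₂ − E₂h₁).
λ = 1.3/(7.82×11.2 − 1.3×3.49) = 1.3/83.05 = 0.01565 per s.

0.016 per s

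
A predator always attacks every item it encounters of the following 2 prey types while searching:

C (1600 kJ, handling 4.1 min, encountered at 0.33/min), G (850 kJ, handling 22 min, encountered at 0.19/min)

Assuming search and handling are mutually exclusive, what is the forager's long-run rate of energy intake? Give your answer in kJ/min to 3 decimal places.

Energy encountered per unit search time: 0.33×1600 + 0.19×850 = 689.5 kJ/min.
Handling time per unit search time: 0.33×4.1 + 0.19×22 = 5.533.
Rate = 689.5/(1 + 5.533) = 105.5 kJ/min.

105.541 kJ/min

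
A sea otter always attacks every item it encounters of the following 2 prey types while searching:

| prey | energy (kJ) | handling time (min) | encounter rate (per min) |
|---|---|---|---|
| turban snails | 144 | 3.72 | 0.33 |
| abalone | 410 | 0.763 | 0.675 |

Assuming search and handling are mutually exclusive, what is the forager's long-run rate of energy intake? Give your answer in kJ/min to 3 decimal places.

118.233 kJ/min

R = Σλ_iE_i / (1 + Σλ_ih_i)
Numerator: 0.33×144 + 0.675×410 = 324.3
Denominator: 1 + 0.33×3.72 + 0.675×0.763 = 2.743
R = 324.3/2.743 = 118.2 kJ/min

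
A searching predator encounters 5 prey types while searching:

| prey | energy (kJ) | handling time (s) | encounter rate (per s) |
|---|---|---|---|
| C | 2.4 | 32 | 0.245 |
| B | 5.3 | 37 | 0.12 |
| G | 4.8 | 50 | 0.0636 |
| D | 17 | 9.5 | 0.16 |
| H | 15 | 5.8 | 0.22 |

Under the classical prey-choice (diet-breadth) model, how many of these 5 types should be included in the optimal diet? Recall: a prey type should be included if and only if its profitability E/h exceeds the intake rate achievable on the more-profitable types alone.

2

Rank by E/h (kJ/s): H 2.59, D 1.79, B 0.143, G 0.096, C 0.075. Include each in turn until the next type's E/h falls below the running intake rate.
Rate on top 1: 1.45. D: 1.79 > 1.45 → include.
Rate on top 2: 1.586. B: 0.143 < 1.586 → exclude; stop.
Optimal diet: H, D — 2 of 5 types.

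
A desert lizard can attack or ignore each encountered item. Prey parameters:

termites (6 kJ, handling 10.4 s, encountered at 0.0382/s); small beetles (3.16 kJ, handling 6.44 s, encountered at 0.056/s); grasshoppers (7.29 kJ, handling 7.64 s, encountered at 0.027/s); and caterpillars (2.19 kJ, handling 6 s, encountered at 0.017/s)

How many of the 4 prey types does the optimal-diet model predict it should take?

4

Rank by E/h (kJ/s): grasshoppers 0.954, termites 0.577, small beetles 0.491, caterpillars 0.365. Include each in turn until the next type's E/h falls below the running intake rate.
Rate on top 1: 0.1632. termites: 0.577 > 0.1632 → include.
Rate on top 2: 0.2657. small beetles: 0.491 > 0.2657 → include.
Rate on top 3: 0.307. caterpillars: 0.365 > 0.307 → include.
Optimal diet: grasshoppers, termites, small beetles, caterpillars — 4 of 4 types.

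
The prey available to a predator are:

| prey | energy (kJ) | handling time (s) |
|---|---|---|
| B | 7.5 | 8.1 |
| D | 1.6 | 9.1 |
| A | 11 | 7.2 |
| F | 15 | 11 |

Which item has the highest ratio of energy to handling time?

Profitability E/h (kJ/s): B = 7.5/8.1 = 0.926, D = 1.6/9.1 = 0.176, A = 11/7.2 = 1.53, F = 15/11 = 1.36.
Ranked: A > F > B > D.

A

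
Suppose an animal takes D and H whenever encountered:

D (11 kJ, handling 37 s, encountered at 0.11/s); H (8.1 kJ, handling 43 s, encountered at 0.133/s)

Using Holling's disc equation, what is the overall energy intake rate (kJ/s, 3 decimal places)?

Energy encountered per unit search time: 0.11×11 + 0.133×8.1 = 2.287 kJ/s.
Handling time per unit search time: 0.11×37 + 0.133×43 = 9.789.
Rate = 2.287/(1 + 9.789) = 0.212 kJ/s.

0.212 kJ/s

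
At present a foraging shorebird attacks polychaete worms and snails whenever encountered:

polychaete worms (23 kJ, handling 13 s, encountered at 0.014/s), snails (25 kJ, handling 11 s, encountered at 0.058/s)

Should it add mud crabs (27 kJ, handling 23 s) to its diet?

Yes

Intake rate on the current diet: R = (0.014×23 + 0.058×25) / (1 + 0.014×13 + 0.058×11) = 1.772/1.82 = 0.9736 kJ/s.
Profitability of mud crabs: 27/23 = 1.174 kJ/s.
1.174 > 0.9736, so adding mud crabs raises the average — include it.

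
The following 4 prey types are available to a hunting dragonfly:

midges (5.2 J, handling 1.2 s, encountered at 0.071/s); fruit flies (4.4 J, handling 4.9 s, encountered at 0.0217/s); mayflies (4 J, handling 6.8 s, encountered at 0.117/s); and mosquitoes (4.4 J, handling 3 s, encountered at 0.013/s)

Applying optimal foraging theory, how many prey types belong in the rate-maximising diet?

4

Rank by E/h (J/s): midges 4.33, mosquitoes 1.47, fruit flies 0.898, mayflies 0.588. Include each in turn until the next type's E/h falls below the running intake rate.
Rate on top 1: 0.3402. mosquitoes: 1.47 > 0.3402 → include.
Rate on top 2: 0.3793. fruit flies: 0.898 > 0.3793 → include.
Rate on top 3: 0.4241. mayflies: 0.588 > 0.4241 → include.
Optimal diet: midges, mosquitoes, fruit flies, mayflies — 4 of 4 types.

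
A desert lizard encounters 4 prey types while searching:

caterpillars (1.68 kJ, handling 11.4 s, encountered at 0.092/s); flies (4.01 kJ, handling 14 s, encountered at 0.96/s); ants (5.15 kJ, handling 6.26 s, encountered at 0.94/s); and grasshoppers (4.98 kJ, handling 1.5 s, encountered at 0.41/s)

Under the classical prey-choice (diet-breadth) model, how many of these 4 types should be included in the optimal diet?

1

E/h in descending order: grasshoppers 3.32, ants 0.823, flies 0.286, caterpillars 0.147 kJ/s. The optimal diet is the largest prefix of this list for which every included type satisfies E_i/h_i > R on the types above it.
Rate on top 1: 1.264. ants: 0.823 < 1.264 → exclude; stop.
Optimal diet: grasshoppers — 1 of 4 types.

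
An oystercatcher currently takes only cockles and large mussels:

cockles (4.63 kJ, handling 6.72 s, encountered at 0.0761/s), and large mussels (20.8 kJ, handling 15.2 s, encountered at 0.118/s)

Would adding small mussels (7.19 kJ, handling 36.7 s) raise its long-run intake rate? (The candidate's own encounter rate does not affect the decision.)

On cockles and large mussels alone, R = ΣλE/(1+Σλh) = 2.807/3.305 = 0.8492 kJ/s.
small mussels: E/h = 7.19/36.7 = 0.1959 kJ/s.
0.1959 < 0.8492, so adding small mussels would lower the average — exclude it.

No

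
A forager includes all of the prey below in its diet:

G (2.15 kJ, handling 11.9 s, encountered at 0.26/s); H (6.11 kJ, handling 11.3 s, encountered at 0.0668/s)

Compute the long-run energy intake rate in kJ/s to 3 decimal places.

0.199 kJ/s

R = Σλ_iE_i / (1 + Σλ_ih_i)
Numerator: 0.26×2.15 + 0.0668×6.11 = 0.9671
Denominator: 1 + 0.26×11.9 + 0.0668×11.3 = 4.849
R = 0.9671/4.849 = 0.1995 kJ/s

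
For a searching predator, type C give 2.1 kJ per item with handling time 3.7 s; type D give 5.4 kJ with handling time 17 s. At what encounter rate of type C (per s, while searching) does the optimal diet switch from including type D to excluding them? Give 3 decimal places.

0.344 per s

Drop type D once their profitability E₂/h₂ falls below the rate achievable on type C alone: E₂/h₂ = λE₁/(1 + λh₁).
Solve for λ: λE₁h₂ = E₂(1 + λh₁) → λ(E₁h₂ − E₂h₁) = E₂ → λ = E₂/(E₁h₂ − E₂h₁).
λ = 5.4/(2.1×17 − 5.4×3.7) = 5.4/15.72 = 0.3435 per s.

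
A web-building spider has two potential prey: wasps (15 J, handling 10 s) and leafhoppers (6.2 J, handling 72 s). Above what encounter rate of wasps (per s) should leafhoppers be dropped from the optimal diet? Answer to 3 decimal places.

0.006 per s

At the threshold, the rate on wasps alone equals the profitability of leafhoppers: λ·15/(1 + λ·10) = 6.2/72 = 0.08611.
Rearranging, λ(15 − 0.08611×10) = 0.08611, so λ = 0.08611/14.14 = 0.00609 per s.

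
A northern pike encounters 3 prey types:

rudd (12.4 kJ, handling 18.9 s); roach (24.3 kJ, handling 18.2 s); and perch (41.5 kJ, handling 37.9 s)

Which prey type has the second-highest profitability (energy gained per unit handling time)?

perch

Profitability E/h (kJ/s): rudd = 12.4/18.9 = 0.656, roach = 24.3/18.2 = 1.34, perch = 41.5/37.9 = 1.09.
Ranked: roach > perch > rudd.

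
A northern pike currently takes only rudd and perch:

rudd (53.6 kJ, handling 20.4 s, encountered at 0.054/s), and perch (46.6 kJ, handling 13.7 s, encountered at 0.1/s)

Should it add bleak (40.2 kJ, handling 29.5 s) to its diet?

No

On rudd and perch alone, R = ΣλE/(1+Σλh) = 7.554/3.472 = 2.176 kJ/s.
bleak: E/h = 40.2/29.5 = 1.363 kJ/s.
1.363 < 2.176, so adding bleak would lower the average — exclude it.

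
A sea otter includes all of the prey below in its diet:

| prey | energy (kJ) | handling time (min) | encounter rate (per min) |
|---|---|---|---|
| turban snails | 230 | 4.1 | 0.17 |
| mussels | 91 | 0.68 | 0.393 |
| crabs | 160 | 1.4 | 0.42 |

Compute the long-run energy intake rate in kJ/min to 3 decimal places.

55.662 kJ/min

R = Σλ_iE_i / (1 + Σλ_ih_i)
Numerator: 0.17×230 + 0.393×91 + 0.42×160 = 142.1
Denominator: 1 + 0.17×4.1 + 0.393×0.68 + 0.42×1.4 = 2.552
R = 142.1/2.552 = 55.66 kJ/min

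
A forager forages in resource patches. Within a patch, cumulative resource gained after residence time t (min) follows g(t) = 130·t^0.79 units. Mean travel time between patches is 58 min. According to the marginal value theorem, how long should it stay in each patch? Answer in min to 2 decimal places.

Maximise g(t)/(T+t): set derivative to zero → g'(t)(T+t) = g(t).
g'(t) = 0.79·130·t^-0.21. Setting 0.79·130·t^-0.21 = 130·t^0.79/(58+t) gives 0.79(58+t) = t, so 0.21·t = 0.79×58.
t* = 0.79×58/0.21 = 218.2 min.

218.19 min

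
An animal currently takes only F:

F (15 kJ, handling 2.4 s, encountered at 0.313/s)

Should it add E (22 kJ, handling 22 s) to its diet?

No

Intake rate on the current diet: R = (0.313×15) / (1 + 0.313×2.4) = 4.695/1.751 = 2.681 kJ/s.
E: E/h = 22/22 = 1 kJ/s.
Since 1 < R, time spent handling E is better spent searching.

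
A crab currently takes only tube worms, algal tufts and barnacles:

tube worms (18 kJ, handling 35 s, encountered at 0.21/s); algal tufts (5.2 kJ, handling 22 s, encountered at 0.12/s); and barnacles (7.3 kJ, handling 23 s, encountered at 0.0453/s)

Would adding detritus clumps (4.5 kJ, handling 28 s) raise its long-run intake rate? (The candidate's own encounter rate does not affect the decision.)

No

Current rate: (0.21×18 + 0.12×5.2 + 0.0453×7.3)/(1 + 0.21×35 + 0.12×22 + 0.0453×23) = 0.3935 kJ/s.
Profitability of detritus clumps: 4.5/28 = 0.1607 kJ/s.
0.1607 < 0.3935, so adding detritus clumps would lower the average — exclude it.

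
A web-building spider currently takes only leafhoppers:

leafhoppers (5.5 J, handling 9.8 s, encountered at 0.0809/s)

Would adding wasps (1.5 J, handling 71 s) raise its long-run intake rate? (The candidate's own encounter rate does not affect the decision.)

No

Current rate: (0.0809×5.5)/(1 + 0.0809×9.8) = 0.2482 J/s.
Profitability of wasps: 1.5/71 = 0.02113 J/s.
0.02113 < 0.2482, so adding wasps would lower the average — exclude it.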